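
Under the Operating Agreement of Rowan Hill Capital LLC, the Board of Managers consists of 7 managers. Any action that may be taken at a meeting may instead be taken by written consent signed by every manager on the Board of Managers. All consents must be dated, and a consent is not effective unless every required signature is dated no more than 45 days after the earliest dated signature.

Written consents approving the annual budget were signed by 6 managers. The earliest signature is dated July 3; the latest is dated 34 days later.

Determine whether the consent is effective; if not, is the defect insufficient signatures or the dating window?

Not effective — insufficient signatures.

Signatures required: every one of 7 — unanimous means all 7, so 7 needed; 6 signed. Insufficient.
Dating window: the latest signature is 34 days after the earliest; the limit is 45 days. Within the window.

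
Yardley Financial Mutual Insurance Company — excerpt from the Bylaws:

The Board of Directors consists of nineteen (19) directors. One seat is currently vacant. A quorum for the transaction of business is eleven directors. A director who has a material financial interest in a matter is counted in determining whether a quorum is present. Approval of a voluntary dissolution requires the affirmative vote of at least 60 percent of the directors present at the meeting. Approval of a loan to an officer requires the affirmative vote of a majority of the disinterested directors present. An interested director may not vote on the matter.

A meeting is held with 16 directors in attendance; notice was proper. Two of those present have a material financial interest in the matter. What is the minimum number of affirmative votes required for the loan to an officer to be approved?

The loan to an officer requires a majority of the disinterested directors present (16 − 2 = 14).
A majority of 14 is 8.

8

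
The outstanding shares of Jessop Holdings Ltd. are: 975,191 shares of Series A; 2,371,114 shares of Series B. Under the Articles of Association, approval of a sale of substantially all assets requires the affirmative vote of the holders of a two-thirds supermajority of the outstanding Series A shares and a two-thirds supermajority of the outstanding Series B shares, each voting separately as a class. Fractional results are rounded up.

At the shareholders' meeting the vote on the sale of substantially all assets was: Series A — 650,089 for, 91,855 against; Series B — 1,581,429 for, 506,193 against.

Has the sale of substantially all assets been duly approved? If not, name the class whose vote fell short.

Series A: 2/3 of 975191 = 650127.33, rounded up to 650128; 650,128 required, 650,089 in favor — not approved.
Series B: 2/3 of 2371114 = 1580742.67, rounded up to 1580743; 1,580,743 required, 1,581,429 in favor — approved.

Not approved — the Series A shares did not give the required vote.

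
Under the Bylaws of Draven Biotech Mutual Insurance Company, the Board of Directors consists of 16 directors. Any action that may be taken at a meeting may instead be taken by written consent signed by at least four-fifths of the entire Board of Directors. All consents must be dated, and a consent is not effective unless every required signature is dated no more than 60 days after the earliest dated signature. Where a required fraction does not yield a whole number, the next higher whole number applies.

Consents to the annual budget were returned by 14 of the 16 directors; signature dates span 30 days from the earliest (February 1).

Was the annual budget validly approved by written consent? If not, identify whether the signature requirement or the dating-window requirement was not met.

Signatures required: at least four-fifths of 16 — 4/5 of 16 = 12.80, rounded up to 13, so 13 needed; 14 signed. Sufficient.
Dating window: the latest signature is 30 days after the earliest; the limit is 60 days. Within the window.

Effective — both the signature and dating-window requirements are satisfied.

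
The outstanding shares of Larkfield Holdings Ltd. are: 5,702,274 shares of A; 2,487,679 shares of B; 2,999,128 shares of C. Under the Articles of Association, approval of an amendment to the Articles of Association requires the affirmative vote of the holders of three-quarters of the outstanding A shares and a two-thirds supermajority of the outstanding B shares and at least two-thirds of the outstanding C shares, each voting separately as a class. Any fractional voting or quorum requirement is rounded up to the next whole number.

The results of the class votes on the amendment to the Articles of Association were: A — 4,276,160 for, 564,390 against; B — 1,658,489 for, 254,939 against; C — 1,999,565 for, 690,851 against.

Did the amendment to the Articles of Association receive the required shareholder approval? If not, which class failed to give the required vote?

Not approved — the A shares did not give the required vote.

A: 3/4 of 5702274 = 4276705.50, rounded up to 4276706; 4,276,706 required, 4,276,160 in favor — not approved.
B: 2/3 of 2487679 = 1658452.67, rounded up to 1658453; 1,658,453 required, 1,658,489 in favor — approved.
C: 2/3 of 2999128 = 1999418.67, rounded up to 1999419; 1,999,419 required, 1,999,565 in favor — approved.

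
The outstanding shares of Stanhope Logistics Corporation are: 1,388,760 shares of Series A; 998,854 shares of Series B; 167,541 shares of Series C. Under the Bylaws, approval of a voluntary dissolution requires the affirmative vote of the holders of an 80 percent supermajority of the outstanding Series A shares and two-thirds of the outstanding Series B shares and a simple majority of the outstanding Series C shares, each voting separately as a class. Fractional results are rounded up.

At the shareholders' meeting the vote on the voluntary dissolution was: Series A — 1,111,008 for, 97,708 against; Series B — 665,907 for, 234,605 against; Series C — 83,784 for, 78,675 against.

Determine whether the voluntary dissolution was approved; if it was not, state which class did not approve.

Approved — every class gave the required vote.

Series A: 4/5 of 1388760 = 1111008; 1,111,008 required, 1,111,008 in favor — approved.
Series B: 2/3 of 998854 = 665902.67, rounded up to 665903; 665,903 required, 665,907 in favor — approved.
Series C: a majority of 167541 is 83771; 83,771 required, 83,784 in favor — approved.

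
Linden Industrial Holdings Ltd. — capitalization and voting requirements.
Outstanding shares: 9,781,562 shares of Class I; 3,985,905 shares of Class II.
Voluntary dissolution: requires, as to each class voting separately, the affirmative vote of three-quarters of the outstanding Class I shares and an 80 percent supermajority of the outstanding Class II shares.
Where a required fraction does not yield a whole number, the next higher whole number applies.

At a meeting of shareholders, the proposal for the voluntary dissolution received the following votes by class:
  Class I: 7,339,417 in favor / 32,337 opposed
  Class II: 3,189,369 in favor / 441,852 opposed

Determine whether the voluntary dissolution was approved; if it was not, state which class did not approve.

Class I: 3/4 of 9781562 = 7336171.50, rounded up to 7336172; 7,336,172 required, 7,339,417 in favor — approved.
Class II: 4/5 of 3985905 = 3188724; 3,188,724 required, 3,189,369 in favor — approved.

Approved — every class gave the required vote.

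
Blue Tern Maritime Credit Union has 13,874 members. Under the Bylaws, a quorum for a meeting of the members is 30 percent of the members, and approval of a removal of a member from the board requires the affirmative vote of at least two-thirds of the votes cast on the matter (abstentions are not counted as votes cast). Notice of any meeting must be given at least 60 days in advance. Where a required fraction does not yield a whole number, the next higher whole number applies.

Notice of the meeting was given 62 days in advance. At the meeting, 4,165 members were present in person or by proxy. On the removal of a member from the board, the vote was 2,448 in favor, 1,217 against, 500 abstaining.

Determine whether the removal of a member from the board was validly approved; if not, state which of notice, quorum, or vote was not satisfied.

Valid — all requirements satisfied.

Notice: 62 days given; 60 required. Satisfied.
Quorum: 30% of 13,874 = 4,162.20, rounded up to 4,163; 4,165 present. Satisfied.
Vote: requires two-thirds of the votes cast (4,165 − 500 abstaining = 3,665); 2/3 of 3665 = 2443.33, rounded up to 2444, so 2,444 needed; 2,448 in favor. Satisfied.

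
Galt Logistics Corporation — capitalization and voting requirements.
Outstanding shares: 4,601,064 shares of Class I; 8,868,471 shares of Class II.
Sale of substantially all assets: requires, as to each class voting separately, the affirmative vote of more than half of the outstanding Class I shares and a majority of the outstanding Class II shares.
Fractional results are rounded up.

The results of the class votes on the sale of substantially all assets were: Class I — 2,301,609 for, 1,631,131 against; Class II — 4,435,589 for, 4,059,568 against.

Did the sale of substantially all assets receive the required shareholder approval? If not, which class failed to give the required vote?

Class I: a majority of 4601064 is 2300533; 2,300,533 required, 2,301,609 in favor — approved.
Class II: a majority of 8868471 is 4434236; 4,434,236 required, 4,435,589 in favor — approved.

Approved — every class gave the required vote.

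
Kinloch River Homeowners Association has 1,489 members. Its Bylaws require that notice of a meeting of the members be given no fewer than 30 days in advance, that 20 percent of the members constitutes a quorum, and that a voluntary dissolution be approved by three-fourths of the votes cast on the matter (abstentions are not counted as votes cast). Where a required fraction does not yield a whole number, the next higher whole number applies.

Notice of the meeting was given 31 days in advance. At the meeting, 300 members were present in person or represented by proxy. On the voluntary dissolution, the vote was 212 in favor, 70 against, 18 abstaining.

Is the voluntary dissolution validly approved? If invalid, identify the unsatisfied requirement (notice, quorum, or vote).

Notice: 31 days given; 30 required. Satisfied.
Quorum: 20% of 1,489 = 297.80, rounded up to 298; 300 present. Satisfied.
Vote: requires three-fourths of the votes cast (300 − 18 abstaining = 282); 3/4 of 282 = 211.50, rounded up to 212, so 212 needed; 212 in favor. Satisfied.

Valid — all requirements satisfied.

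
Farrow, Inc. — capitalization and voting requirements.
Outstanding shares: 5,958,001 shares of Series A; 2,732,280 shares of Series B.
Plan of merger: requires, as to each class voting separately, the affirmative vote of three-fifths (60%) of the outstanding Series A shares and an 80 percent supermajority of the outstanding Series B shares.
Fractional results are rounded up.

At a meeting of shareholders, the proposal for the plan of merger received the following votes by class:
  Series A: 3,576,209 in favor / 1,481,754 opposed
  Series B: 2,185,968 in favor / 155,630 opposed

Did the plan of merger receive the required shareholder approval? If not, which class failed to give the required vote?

Series A: 3/5 of 5958001 = 3574800.60, rounded up to 3574801; 3,574,801 required, 3,576,209 in favor — approved.
Series B: 4/5 of 2732280 = 2185824; 2,185,824 required, 2,185,968 in favor — approved.

Approved — every class gave the required vote.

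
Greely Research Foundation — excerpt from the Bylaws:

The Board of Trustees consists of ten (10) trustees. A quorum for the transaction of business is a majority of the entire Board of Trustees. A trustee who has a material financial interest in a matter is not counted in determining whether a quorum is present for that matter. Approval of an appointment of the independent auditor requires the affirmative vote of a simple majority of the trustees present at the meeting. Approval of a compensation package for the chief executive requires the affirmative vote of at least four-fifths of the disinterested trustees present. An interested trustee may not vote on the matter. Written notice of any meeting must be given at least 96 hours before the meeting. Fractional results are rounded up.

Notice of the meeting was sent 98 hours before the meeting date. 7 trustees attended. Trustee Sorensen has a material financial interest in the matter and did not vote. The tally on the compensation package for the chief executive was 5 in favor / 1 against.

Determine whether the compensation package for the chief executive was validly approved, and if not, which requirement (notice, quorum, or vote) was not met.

Valid — all requirements satisfied.

Notice: 98 hours given; 96 required (98 ≥ 96). Satisfied.
Quorum: 7 present, but the 1 interested trustee does not count, leaving 6. Quorum is 6. Satisfied.
Vote: the compensation package for the chief executive requires four-fifths of the disinterested trustees present (7 − 1 = 6). 4/5 of 6 = 4.80, rounded up to 5, so 5 affirmative votes are needed; 5 voted in favor. Satisfied.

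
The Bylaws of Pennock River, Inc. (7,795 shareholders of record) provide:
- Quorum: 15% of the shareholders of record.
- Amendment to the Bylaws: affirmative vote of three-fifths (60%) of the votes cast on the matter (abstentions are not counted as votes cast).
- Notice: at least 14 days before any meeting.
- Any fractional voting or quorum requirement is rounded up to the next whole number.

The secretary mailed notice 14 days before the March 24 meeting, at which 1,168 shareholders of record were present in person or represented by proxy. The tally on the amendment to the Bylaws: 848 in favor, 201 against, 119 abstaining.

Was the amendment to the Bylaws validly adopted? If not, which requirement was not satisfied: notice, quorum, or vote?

Invalid — quorum requirement not satisfied.

Notice: 14 days given; 14 required. Satisfied.
Quorum: 15% of 7,795 = 1,169.25, rounded up to 1,170; 1,168 present. Not satisfied.
Vote: requires three-fifths of the votes cast (1,168 − 119 abstaining = 1,049); 3/5 of 1049 = 629.40, rounded up to 630, so 630 needed; 848 in favor. Satisfied.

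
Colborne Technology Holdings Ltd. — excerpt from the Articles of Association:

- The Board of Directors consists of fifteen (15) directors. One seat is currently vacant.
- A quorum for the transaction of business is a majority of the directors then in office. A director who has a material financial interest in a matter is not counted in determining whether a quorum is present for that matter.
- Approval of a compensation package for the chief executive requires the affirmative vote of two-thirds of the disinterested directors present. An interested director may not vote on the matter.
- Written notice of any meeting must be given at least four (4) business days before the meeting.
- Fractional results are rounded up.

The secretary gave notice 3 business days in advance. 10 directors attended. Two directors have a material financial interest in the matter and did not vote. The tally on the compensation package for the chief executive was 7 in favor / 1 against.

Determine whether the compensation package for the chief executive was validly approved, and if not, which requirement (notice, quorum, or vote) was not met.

Invalid — notice requirement not satisfied.

Notice: 3 business days given; 4 required (3 < 4). Not satisfied.
Quorum: 10 present, but the 2 interested directors do not count, leaving 8. Quorum is 8. Satisfied.
Vote: the compensation package for the chief executive requires two-thirds of the disinterested directors present (10 − 2 = 8). 2/3 of 8 = 5.33, rounded up to 6, so 6 affirmative votes are needed; 7 voted in favor. Satisfied.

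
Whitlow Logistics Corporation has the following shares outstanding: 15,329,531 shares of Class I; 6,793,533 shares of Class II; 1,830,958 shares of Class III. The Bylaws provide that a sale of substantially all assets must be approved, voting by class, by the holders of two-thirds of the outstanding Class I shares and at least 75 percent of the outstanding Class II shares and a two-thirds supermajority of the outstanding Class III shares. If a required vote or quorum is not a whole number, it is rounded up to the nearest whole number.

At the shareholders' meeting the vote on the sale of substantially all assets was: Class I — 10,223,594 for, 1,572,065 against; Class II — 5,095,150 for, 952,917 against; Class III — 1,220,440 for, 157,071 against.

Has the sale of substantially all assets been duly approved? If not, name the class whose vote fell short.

Not approved — the Class III shares did not give the required vote.

Class I: 2/3 of 15329531 = 10219687.33, rounded up to 10219688; 10,219,688 required, 10,223,594 in favor — approved.
Class II: 3/4 of 6793533 = 5095149.75, rounded up to 5095150; 5,095,150 required, 5,095,150 in favor — approved.
Class III: 2/3 of 1830958 = 1220638.67, rounded up to 1220639; 1,220,639 required, 1,220,440 in favor — not approved.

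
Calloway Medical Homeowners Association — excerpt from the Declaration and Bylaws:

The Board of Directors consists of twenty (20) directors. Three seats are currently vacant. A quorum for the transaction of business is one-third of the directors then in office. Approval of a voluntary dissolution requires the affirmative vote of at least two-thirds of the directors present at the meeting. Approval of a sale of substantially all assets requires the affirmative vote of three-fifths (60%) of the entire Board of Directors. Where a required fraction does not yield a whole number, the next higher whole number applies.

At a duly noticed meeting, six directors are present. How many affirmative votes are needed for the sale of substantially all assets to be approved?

12

The sale of substantially all assets requires three-fifths of the entire Board of Directors (20).
3/5 of 20 = 12.
(Only 6 can vote, so the sale of substantially all assets cannot pass at this meeting, but the required vote is still 12.)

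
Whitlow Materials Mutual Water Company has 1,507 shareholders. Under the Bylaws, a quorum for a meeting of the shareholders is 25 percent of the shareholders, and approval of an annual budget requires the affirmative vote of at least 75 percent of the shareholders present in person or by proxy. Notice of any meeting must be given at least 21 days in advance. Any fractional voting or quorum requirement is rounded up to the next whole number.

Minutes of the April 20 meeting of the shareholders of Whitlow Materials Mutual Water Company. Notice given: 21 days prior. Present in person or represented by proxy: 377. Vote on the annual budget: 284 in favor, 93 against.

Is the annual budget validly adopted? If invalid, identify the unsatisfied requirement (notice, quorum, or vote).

Notice: 21 days given; 21 required. Satisfied.
Quorum: 25% of 1,507 = 376.75, rounded up to 377; 377 present. Satisfied.
Vote: requires three-fourths of those present (377); 3/4 of 377 = 282.75, rounded up to 283, so 283 needed; 284 in favor. Satisfied.

Valid — all requirements satisfied.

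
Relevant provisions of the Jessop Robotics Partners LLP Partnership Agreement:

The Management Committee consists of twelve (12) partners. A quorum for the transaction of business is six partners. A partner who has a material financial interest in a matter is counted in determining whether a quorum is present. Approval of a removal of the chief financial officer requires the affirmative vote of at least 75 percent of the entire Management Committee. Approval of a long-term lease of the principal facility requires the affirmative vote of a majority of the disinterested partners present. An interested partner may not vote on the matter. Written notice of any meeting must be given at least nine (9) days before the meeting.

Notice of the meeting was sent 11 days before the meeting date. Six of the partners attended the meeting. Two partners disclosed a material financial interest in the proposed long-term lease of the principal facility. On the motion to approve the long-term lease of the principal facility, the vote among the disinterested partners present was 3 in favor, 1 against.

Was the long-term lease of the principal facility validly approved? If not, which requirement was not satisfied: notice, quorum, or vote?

Valid — all requirements satisfied.

Notice: 11 days given; 9 required (11 ≥ 9). Satisfied.
Quorum: 6 present (interested partners count toward quorum); quorum is 6. Satisfied.
Vote: the long-term lease of the principal facility requires a majority of the disinterested partners present (6 − 2 = 4). A majority of 4 is 3, so 3 affirmative votes are needed; 3 voted in favor. Satisfied.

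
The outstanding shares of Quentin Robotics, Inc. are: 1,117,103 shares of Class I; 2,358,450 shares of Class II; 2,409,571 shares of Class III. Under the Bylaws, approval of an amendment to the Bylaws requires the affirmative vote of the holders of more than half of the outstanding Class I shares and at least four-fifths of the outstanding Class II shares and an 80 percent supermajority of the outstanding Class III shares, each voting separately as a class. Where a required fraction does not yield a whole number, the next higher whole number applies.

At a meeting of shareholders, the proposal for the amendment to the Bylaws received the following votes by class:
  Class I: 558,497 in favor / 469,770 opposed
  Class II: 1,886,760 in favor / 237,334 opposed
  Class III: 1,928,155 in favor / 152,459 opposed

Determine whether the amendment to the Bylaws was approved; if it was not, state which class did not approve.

Class I: a majority of 1117103 is 558552; 558,552 required, 558,497 in favor — not approved.
Class II: 4/5 of 2358450 = 1886760; 1,886,760 required, 1,886,760 in favor — approved.
Class III: 4/5 of 2409571 = 1927656.80, rounded up to 1927657; 1,927,657 required, 1,928,155 in favor — approved.

Not approved — the Class I shares did not give the required vote.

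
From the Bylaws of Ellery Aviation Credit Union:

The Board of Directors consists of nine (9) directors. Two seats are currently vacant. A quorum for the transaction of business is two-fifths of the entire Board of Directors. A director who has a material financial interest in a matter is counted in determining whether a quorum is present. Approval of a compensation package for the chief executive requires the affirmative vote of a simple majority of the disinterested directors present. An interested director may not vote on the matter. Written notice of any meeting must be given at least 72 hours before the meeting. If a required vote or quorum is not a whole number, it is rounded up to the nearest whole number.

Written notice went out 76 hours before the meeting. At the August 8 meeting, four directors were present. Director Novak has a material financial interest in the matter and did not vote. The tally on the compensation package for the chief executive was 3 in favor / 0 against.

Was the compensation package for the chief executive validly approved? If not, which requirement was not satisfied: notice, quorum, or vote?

Notice: 76 hours given; 72 required (76 ≥ 72). Satisfied.
Quorum: 4 present (interested directors count toward quorum); quorum is 4. Satisfied.
Vote: the compensation package for the chief executive requires a majority of the disinterested directors present (4 − 1 = 3). A majority of 3 is 2, so 2 affirmative votes are needed; 3 voted in favor. Satisfied.

Valid — all requirements satisfied.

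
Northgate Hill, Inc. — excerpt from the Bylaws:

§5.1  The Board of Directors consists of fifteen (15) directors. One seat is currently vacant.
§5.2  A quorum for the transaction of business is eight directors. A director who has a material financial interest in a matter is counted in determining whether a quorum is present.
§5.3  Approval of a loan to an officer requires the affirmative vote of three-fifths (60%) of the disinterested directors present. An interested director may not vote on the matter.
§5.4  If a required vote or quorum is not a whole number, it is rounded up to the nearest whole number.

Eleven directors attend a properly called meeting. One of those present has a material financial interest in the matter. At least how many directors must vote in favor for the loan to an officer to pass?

6

The loan to an officer requires three-fifths of the disinterested directors present (11 − 1 = 10).
3/5 of 10 = 6.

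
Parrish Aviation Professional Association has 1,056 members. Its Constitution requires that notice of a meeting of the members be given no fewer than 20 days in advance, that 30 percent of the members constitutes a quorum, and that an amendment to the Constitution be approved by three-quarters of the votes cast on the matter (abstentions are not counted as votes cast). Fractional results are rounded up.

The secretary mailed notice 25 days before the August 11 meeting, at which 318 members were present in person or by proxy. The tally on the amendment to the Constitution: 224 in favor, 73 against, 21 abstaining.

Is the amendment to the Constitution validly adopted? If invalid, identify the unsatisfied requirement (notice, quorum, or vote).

Valid — all requirements satisfied.

Notice: 25 days given; 20 required. Satisfied.
Quorum: 30% of 1,056 = 316.80, rounded up to 317; 318 present. Satisfied.
Vote: requires three-fourths of the votes cast (318 − 21 abstaining = 297); 3/4 of 297 = 222.75, rounded up to 223, so 223 needed; 224 in favor. Satisfied.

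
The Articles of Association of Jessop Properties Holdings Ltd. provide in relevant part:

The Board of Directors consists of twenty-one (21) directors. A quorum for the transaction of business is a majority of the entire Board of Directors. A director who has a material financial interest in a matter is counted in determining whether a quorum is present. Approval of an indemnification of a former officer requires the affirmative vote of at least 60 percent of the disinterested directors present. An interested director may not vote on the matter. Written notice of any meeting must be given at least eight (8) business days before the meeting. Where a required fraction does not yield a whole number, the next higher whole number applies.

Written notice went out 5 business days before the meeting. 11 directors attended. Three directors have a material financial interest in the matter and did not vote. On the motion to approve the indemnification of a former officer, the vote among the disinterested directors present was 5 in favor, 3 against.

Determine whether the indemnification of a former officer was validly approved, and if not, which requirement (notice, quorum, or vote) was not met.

Notice: 5 business days given; 8 required (5 < 8). Not satisfied.
Quorum: 11 present (interested directors count toward quorum); quorum is 11. Satisfied.
Vote: the indemnification of a former officer requires three-fifths of the disinterested directors present (11 − 3 = 8). 3/5 of 8 = 4.80, rounded up to 5, so 5 affirmative votes are needed; 5 voted in favor. Satisfied.

Invalid — notice requirement not satisfied.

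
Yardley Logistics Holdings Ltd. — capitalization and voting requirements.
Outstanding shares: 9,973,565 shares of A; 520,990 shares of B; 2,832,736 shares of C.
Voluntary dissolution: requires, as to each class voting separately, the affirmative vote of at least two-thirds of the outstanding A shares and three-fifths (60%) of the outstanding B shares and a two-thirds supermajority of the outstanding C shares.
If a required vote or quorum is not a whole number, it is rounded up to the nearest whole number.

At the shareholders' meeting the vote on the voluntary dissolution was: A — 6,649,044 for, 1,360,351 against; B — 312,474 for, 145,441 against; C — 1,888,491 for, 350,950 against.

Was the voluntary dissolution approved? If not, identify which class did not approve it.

Not approved — the B shares did not give the required vote.

A: 2/3 of 9973565 = 6649043.33, rounded up to 6649044; 6,649,044 required, 6,649,044 in favor — approved.
B: 3/5 of 520990 = 312594; 312,594 required, 312,474 in favor — not approved.
C: 2/3 of 2832736 = 1888490.67, rounded up to 1888491; 1,888,491 required, 1,888,491 in favor — approved.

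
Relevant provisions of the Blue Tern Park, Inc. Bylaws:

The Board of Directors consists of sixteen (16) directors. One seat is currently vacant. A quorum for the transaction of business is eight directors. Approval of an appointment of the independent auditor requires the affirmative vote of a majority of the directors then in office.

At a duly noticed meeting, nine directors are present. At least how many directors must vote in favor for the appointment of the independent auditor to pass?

8

The appointment of the independent auditor requires a majority of the directors then in office (15).
A majority of 15 is 8.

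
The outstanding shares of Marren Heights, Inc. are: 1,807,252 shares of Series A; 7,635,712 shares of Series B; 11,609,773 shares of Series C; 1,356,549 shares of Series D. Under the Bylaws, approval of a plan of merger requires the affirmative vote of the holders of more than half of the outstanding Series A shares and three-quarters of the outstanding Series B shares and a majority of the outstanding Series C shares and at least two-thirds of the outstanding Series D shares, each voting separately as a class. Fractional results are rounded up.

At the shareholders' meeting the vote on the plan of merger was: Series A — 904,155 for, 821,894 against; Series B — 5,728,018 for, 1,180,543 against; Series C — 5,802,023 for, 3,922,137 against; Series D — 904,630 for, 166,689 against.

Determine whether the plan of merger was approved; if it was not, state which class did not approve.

Series A: a majority of 1807252 is 903627; 903,627 required, 904,155 in favor — approved.
Series B: 3/4 of 7635712 = 5726784; 5,726,784 required, 5,728,018 in favor — approved.
Series C: a majority of 11609773 is 5804887; 5,804,887 required, 5,802,023 in favor — not approved.
Series D: 2/3 of 1356549 = 904366; 904,366 required, 904,630 in favor — approved.

Not approved — the Series C shares did not give the required vote.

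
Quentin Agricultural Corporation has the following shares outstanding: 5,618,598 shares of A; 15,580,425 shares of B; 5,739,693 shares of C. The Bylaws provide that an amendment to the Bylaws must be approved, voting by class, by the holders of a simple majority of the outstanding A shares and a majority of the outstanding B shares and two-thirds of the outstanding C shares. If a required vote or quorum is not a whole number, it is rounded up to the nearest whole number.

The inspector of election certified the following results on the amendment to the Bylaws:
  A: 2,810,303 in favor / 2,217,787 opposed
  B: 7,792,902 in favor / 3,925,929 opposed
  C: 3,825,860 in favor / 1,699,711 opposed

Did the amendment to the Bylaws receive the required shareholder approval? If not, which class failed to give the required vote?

A: a majority of 5618598 is 2809300; 2,809,300 required, 2,810,303 in favor — approved.
B: a majority of 15580425 is 7790213; 7,790,213 required, 7,792,902 in favor — approved.
C: 2/3 of 5739693 = 3826462; 3,826,462 required, 3,825,860 in favor — not approved.

Not approved — the C shares did not give the required vote.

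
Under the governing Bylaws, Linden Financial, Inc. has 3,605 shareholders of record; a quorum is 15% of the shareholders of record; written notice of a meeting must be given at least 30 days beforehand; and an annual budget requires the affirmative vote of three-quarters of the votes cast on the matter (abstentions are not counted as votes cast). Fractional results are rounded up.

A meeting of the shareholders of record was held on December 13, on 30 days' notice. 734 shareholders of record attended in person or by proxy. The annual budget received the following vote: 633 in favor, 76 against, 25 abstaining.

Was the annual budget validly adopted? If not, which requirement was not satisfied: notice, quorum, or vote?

Notice: 30 days given; 30 required. Satisfied.
Quorum: 15% of 3,605 = 540.75, rounded up to 541; 734 present. Satisfied.
Vote: requires three-fourths of the votes cast (734 − 25 abstaining = 709); 3/4 of 709 = 531.75, rounded up to 532, so 532 needed; 633 in favor. Satisfied.

Valid — all requirements satisfied.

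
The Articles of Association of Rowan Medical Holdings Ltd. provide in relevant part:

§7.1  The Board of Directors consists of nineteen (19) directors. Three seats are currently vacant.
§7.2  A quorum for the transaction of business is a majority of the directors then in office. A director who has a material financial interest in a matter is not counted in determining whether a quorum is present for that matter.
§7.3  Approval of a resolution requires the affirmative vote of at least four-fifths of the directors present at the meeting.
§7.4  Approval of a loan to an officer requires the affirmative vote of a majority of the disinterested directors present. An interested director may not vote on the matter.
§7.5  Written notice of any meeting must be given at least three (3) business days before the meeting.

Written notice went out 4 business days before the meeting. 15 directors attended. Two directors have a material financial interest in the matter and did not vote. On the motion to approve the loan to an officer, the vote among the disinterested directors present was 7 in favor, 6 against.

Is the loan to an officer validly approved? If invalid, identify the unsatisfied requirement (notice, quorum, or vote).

Notice: 4 business days given; 3 required (4 ≥ 3). Satisfied.
Quorum: 15 present, but the 2 interested directors do not count, leaving 13. Quorum is 9. Satisfied.
Vote: the loan to an officer requires a majority of the disinterested directors present (15 − 2 = 13). A majority of 13 is 7, so 7 affirmative votes are needed; 7 voted in favor. Satisfied.

Valid — all requirements satisfied.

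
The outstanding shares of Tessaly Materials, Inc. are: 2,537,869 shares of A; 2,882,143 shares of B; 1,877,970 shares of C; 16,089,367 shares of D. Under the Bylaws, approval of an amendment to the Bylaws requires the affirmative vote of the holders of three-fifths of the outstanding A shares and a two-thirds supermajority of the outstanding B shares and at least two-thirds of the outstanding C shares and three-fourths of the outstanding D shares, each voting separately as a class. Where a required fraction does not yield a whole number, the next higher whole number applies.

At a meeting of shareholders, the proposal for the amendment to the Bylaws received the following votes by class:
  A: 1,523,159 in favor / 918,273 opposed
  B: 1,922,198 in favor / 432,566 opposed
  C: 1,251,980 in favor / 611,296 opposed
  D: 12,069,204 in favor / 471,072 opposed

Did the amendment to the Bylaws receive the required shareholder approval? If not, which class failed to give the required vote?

A: 3/5 of 2537869 = 1522721.40, rounded up to 1522722; 1,522,722 required, 1,523,159 in favor — approved.
B: 2/3 of 2882143 = 1921428.67, rounded up to 1921429; 1,921,429 required, 1,922,198 in favor — approved.
C: 2/3 of 1877970 = 1251980; 1,251,980 required, 1,251,980 in favor — approved.
D: 3/4 of 16089367 = 12067025.25, rounded up to 12067026; 12,067,026 required, 12,069,204 in favor — approved.

Approved — every class gave the required vote.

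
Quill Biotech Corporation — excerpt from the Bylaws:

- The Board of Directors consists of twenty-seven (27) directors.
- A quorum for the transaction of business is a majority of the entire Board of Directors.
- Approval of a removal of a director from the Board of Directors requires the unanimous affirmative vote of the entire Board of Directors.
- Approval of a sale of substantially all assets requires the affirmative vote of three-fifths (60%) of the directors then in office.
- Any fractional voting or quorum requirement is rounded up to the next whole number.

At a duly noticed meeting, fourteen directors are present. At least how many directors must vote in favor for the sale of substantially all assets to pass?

17

The sale of substantially all assets requires three-fifths of the directors then in office (27).
3/5 of 27 = 16.20, rounded up to 17.
(Only 14 can vote, so the sale of substantially all assets cannot pass at this meeting, but the required vote is still 17.)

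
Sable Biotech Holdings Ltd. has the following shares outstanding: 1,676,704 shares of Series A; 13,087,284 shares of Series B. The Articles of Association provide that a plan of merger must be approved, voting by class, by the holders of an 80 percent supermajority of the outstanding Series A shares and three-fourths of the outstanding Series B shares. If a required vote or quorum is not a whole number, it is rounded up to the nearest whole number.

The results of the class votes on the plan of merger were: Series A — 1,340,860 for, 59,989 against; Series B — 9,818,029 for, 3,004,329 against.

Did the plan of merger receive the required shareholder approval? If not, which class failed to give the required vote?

Not approved — the Series A shares did not give the required vote.

Series A: 4/5 of 1676704 = 1341363.20, rounded up to 1341364; 1,341,364 required, 1,340,860 in favor — not approved.
Series B: 3/4 of 13087284 = 9815463; 9,815,463 required, 9,818,029 in favor — approved.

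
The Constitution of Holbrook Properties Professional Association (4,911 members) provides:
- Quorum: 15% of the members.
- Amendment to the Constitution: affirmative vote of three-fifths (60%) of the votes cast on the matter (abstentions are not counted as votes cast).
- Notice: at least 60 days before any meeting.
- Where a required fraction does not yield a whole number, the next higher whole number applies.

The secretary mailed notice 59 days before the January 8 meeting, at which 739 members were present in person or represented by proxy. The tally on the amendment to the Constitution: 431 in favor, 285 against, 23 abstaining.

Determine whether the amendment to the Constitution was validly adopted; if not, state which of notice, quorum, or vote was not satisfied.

Notice: 59 days given; 60 required. Not satisfied.
Quorum: 15% of 4,911 = 736.65, rounded up to 737; 739 present. Satisfied.
Vote: requires three-fifths of the votes cast (739 − 23 abstaining = 716); 3/5 of 716 = 429.60, rounded up to 430, so 430 needed; 431 in favor. Satisfied.

Invalid — notice requirement not satisfied.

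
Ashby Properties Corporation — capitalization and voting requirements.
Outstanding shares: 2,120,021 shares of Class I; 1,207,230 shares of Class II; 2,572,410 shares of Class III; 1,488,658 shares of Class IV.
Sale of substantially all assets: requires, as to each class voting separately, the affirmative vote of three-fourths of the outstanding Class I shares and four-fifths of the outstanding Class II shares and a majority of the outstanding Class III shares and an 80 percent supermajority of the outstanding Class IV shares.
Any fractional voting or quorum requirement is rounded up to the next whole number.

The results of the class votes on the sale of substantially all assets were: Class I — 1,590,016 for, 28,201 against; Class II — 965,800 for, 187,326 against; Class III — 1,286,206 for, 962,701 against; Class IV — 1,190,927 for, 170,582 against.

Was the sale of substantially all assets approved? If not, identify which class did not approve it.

Class I: 3/4 of 2120021 = 1590015.75, rounded up to 1590016; 1,590,016 required, 1,590,016 in favor — approved.
Class II: 4/5 of 1207230 = 965784; 965,784 required, 965,800 in favor — approved.
Class III: a majority of 2572410 is 1286206; 1,286,206 required, 1,286,206 in favor — approved.
Class IV: 4/5 of 1488658 = 1190926.40, rounded up to 1190927; 1,190,927 required, 1,190,927 in favor — approved.

Approved — every class gave the required vote.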